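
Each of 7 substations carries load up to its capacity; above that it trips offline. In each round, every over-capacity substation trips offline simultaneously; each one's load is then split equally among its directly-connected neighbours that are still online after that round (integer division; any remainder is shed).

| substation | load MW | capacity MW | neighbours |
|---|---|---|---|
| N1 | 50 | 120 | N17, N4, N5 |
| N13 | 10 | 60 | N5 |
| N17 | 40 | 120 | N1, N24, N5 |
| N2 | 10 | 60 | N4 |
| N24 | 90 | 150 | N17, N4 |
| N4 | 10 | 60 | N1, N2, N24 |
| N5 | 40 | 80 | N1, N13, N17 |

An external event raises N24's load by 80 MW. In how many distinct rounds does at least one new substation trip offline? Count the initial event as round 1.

4

Round 1 — N24 at 170 > 150. N24 trips offline.
  N24 sheds 170 MW to N17, N4: 85 each.
    N17: 40+85 = 125 > 120
    N4: 10+85 = 95 > 60
Round 2 — N17, N4 trip offline.
  N17 sheds 125 MW to N1, N5: 62 each (1 lost).
    N1: 50+62 = 112 ≤ 120
    N5: 40+62 = 102 > 80
  N4 sheds 95 MW to N1, N2: 47 each (1 lost).
    N1: 112+47 = 159 > 120
    N2: 10+47 = 57 ≤ 60
Round 3 — N1, N5 trip offline.
  N1 sheds 159 MW: no online neighbours, lost.
  N5 sheds 102 MW to N13: 102 each.
    N13: 10+102 = 112 > 60
Round 4 — N13 trips offline.
  N13 sheds 112 MW: no online neighbours, lost.
No further trips.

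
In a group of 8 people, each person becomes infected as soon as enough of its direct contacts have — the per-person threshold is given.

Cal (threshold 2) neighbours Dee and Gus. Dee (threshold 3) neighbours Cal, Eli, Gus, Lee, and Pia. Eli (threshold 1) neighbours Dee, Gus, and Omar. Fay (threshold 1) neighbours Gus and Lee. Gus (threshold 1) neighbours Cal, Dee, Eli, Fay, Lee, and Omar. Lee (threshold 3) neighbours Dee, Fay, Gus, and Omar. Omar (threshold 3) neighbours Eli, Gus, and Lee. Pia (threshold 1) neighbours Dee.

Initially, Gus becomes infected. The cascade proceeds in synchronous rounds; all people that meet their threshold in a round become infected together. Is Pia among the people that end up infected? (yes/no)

Round 1 — Gus becomes infected (initial).
Round 2 — checking thresholds:
  Cal: 1 of 2 neighbours < 2, below threshold.
  Dee: 1 of 5 neighbours < 3, below threshold.
  Eli: 1 of 3 neighbours ≥ 1, becomes infected.
  Fay: 1 of 2 neighbours ≥ 1, becomes infected.
  Lee: 1 of 4 neighbours < 3, below threshold.
  Omar: 1 of 3 neighbours < 3, below threshold.
Round 3 — no new infections; cascade stops.

no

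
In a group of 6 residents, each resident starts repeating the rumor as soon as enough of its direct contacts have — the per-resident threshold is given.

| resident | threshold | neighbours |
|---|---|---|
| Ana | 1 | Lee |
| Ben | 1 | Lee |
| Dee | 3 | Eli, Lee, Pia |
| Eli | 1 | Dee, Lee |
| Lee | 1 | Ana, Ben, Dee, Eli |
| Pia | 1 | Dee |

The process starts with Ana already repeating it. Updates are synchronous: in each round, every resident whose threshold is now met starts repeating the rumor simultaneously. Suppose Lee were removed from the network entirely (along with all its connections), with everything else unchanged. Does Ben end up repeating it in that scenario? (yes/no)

no

With Lee removed:
Round 1 — Ana starts repeating the rumor (initial).
Round 2 — no new spreads; cascade stops.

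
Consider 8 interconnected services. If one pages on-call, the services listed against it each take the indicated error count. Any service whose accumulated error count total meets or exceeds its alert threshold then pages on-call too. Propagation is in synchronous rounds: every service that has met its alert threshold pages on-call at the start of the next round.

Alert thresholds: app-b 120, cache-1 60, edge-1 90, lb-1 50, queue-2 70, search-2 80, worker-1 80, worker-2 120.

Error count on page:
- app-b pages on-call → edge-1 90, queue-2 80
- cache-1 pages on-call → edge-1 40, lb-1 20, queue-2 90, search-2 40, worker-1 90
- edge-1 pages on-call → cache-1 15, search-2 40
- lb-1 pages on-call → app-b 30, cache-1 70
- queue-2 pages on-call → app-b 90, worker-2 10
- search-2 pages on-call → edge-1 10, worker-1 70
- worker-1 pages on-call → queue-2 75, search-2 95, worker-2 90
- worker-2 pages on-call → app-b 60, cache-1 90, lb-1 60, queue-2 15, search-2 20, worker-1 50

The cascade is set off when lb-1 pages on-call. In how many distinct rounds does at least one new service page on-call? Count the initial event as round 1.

Round 1 — lb-1 pages on-call (initial).
  app-b: +30 → 30 < 120
  cache-1: +70 → 70 ≥ 60
Round 2 — cache-1 pages on-call.
  edge-1: +40 → 40 < 90
  queue-2: +90 → 90 ≥ 70
  search-2: +40 → 40 < 80
  worker-1: +90 → 90 ≥ 80
Round 3 — queue-2, worker-1 page on-call.
  app-b: +90 → 120 ≥ 120
  search-2: +95 → 135 ≥ 80
  worker-2: +10+90 → 100 < 120
Round 4 — app-b, search-2 page on-call.
  edge-1: +90+10 → 140 ≥ 90
Round 5 — edge-1 pages on-call.
No further pages.

5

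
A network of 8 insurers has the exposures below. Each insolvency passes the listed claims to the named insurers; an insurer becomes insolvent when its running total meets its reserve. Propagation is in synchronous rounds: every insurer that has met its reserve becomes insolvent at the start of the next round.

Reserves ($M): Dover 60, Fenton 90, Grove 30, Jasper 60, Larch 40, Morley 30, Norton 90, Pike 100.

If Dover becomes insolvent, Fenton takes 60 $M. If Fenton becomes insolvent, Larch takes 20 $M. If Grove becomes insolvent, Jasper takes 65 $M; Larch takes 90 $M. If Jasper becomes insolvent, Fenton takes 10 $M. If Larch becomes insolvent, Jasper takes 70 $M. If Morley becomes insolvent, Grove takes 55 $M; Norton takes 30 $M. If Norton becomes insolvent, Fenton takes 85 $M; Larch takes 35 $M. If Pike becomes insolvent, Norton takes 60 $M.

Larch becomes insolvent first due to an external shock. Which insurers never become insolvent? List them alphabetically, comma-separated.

Dover, Fenton, Grove, Morley, Norton, Pike

Round 1 — Larch becomes insolvent (initial).
  Jasper: +70 → 70 ≥ 60
Round 2 — Jasper becomes insolvent.
  Fenton: +10 → 10 < 90
No further insolvencies.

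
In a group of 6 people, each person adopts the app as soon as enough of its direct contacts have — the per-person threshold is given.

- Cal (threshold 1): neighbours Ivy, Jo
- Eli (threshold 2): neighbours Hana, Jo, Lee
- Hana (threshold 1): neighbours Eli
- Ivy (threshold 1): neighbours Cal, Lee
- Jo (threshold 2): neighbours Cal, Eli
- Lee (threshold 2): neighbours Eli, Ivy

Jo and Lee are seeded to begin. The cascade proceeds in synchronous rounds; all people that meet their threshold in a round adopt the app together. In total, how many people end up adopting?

6

Round 1 — Jo, Lee adopt the app (initial).
Round 2 — checking thresholds:
  Cal: 1 of 2 neighbours ≥ 1, adopts the app.
  Eli: 2 of 3 neighbours ≥ 2, adopts the app.
  Ivy: 1 of 2 neighbours ≥ 1, adopts the app.
Round 3 — checking thresholds:
  Hana: 1 of 1 neighbours ≥ 1, adopts the app.
Round 4 — no new adoptions; cascade stops.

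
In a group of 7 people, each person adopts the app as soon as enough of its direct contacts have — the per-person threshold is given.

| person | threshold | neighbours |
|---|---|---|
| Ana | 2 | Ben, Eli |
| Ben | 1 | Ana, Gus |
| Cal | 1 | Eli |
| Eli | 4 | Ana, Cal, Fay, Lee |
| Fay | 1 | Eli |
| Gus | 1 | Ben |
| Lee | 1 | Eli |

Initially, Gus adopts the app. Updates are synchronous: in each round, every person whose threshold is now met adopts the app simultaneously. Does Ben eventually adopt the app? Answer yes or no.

Round 1 — Gus adopts the app (initial).
Round 2 — checking thresholds:
  Ben: 1 of 2 neighbours ≥ 1, adopts the app.
Round 3 — no new adoptions; cascade stops.

yes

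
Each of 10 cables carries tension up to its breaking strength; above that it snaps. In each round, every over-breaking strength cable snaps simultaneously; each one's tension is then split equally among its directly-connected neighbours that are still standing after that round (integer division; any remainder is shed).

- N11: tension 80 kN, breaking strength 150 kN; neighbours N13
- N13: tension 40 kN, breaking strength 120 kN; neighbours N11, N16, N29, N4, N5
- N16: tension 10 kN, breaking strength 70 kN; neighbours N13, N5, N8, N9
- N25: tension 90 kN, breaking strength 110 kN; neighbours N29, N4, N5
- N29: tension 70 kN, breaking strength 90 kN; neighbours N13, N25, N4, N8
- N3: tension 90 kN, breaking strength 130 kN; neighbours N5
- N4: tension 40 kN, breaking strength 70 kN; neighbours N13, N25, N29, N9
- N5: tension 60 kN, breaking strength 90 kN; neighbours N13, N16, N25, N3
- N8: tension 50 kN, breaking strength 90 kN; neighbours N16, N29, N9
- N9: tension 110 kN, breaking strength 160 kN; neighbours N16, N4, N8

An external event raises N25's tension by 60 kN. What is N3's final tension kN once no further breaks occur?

Round 1 — N25 at 150 > 110. N25 snaps.
  N25 sheds 150 kN to N29, N4, N5: 50 each.
    N29: 70+50 = 120 > 90
    N4: 40+50 = 90 > 70
    N5: 60+50 = 110 > 90
Round 2 — N29, N4, N5 snap.
  N29 sheds 120 kN to N13, N8: 60 each.
    N13: 40+60 = 100 ≤ 120
    N8: 50+60 = 110 > 90
  N4 sheds 90 kN to N13, N9: 45 each.
    N13: 100+45 = 145 > 120
    N9: 110+45 = 155 ≤ 160
  N5 sheds 110 kN to N13, N16, N3: 36 each (2 lost).
    N13: 145+36 = 181 > 120
    N16: 10+36 = 46 ≤ 70
    N3: 90+36 = 126 ≤ 130
Round 3 — N13, N8 snap.
  N13 sheds 181 kN to N11, N16: 90 each (1 lost).
    N11: 80+90 = 170 > 150
    N16: 46+90 = 136 > 70
  N8 sheds 110 kN to N16, N9: 55 each.
    N16: 136+55 = 191 > 70
    N9: 155+55 = 210 > 160
Round 4 — N11, N16, N9 snap.
  N11 sheds 170 kN: no online neighbours, lost.
  N16 sheds 191 kN: no online neighbours, lost.
  N9 sheds 210 kN: no online neighbours, lost.
No further breaks.

126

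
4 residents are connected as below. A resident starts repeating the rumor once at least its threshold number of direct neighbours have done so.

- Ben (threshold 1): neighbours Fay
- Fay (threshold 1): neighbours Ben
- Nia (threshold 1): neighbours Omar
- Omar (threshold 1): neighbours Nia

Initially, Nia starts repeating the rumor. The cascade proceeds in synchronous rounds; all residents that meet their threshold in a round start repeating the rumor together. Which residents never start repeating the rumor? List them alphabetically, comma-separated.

Round 1 — Nia starts repeating the rumor (initial).
Round 2 — checking thresholds:
  Omar: 1 of 1 neighbours ≥ 1, starts repeating the rumor.
Round 3 — no new spreads; cascade stops.

Ben, Fay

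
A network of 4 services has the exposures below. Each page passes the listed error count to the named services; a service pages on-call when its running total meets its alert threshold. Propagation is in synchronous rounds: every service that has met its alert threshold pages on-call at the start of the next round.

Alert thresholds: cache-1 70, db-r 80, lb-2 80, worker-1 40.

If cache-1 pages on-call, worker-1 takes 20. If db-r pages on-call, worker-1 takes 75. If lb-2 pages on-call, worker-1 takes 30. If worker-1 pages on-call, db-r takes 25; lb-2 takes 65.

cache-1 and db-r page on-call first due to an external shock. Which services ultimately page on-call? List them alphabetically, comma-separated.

Round 1 — cache-1, db-r page on-call (initial).
  worker-1: +20+75 → 95 ≥ 40
Round 2 — worker-1 pages on-call.
  lb-2: +65 → 65 < 80
No further pages.

cache-1, db-r, worker-1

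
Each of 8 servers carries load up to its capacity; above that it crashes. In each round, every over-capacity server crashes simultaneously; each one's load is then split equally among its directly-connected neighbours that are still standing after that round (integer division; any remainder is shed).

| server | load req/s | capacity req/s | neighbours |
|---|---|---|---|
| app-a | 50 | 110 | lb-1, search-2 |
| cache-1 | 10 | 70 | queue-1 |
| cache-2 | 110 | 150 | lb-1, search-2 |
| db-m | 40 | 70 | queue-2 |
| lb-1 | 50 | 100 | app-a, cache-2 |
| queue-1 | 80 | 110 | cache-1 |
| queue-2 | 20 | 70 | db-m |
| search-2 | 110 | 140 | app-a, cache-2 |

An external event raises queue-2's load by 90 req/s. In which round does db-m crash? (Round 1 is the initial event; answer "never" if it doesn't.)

2

Round 1 — queue-2 at 110 > 70. queue-2 crashes.
  queue-2 sheds 110 req/s to db-m: 110 each.
    db-m: 40+110 = 150 > 70
Round 2 — db-m crashes.
  db-m sheds 150 req/s: no online neighbours, lost.
No further crashes.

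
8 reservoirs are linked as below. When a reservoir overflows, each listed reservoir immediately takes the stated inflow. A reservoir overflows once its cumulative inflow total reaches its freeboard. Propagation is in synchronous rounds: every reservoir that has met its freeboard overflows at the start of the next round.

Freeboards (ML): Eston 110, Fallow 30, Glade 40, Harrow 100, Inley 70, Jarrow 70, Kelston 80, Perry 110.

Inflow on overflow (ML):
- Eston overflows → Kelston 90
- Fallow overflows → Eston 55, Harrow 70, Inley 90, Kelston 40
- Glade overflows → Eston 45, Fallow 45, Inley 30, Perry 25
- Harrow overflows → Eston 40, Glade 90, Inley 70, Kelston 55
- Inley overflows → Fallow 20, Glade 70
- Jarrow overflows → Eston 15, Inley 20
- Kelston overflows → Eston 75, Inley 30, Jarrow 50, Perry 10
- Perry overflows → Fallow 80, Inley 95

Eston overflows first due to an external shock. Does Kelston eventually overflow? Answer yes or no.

Round 1 — Eston overflows (initial).
  Kelston: +90 → 90 ≥ 80
Round 2 — Kelston overflows.
  Inley: +30 → 30 < 70
  Jarrow: +50 → 50 < 70
  Perry: +10 → 10 < 110
No further overflows.

yes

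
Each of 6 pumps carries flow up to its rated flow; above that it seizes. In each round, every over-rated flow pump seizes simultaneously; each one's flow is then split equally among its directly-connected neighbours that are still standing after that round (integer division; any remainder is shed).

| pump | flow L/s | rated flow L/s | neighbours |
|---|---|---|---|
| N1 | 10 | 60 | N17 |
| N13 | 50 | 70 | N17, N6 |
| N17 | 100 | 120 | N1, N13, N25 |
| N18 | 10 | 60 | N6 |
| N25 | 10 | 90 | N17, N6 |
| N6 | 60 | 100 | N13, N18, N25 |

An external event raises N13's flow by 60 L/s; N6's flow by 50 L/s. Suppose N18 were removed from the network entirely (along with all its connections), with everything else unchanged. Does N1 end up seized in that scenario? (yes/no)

With N18 removed:
Round 1 — N13 at 110 > 70; N6 at 110 > 100. N13, N6 seize.
  N13 sheds 110 L/s to N17: 110 each.
    N17: 100+110 = 210 > 120
  N6 sheds 110 L/s to N25: 110 each.
    N25: 10+110 = 120 > 90
Round 2 — N17, N25 seize.
  N17 sheds 210 L/s to N1: 210 each.
    N1: 10+210 = 220 > 60
  N25 sheds 120 L/s: no online neighbours, lost.
Round 3 — N1 seizes.
  N1 sheds 220 L/s: no online neighbours, lost.
No further seizures.

yes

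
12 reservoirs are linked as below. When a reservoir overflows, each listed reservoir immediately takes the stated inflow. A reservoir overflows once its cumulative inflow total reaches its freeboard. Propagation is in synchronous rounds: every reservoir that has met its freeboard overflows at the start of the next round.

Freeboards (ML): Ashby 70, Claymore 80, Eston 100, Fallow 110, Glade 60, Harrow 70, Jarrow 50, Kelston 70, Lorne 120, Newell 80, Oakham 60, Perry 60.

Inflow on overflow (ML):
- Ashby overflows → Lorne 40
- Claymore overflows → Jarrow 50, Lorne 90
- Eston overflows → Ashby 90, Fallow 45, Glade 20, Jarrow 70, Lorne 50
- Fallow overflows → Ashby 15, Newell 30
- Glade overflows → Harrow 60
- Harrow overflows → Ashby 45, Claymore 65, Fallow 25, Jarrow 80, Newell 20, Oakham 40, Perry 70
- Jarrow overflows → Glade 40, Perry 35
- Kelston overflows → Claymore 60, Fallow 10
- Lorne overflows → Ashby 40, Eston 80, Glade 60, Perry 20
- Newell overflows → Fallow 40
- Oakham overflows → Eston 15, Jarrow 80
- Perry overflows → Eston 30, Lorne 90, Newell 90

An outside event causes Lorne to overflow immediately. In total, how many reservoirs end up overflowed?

2

Round 1 — Lorne overflows (initial).
  Ashby: +40 → 40 < 70
  Eston: +80 → 80 < 100
  Glade: +60 → 60 ≥ 60
  Perry: +20 → 20 < 60
Round 2 — Glade overflows.
  Harrow: +60 → 60 < 70
No further overflows.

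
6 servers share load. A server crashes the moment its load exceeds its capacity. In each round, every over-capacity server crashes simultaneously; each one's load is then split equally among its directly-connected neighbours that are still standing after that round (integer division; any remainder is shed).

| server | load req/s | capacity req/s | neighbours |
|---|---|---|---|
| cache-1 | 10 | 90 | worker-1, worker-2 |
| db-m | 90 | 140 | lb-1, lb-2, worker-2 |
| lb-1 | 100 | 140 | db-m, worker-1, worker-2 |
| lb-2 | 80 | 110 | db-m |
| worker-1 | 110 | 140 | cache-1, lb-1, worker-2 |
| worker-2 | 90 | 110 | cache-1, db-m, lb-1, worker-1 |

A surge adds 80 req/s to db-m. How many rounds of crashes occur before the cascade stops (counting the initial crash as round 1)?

Round 1 — db-m at 170 > 140. db-m crashes.
  db-m sheds 170 req/s to lb-1, lb-2, worker-2: 56 each (2 lost).
    lb-1: 100+56 = 156 > 140
    lb-2: 80+56 = 136 > 110
    worker-2: 90+56 = 146 > 110
Round 2 — lb-1, lb-2, worker-2 crash.
  lb-1 sheds 156 req/s to worker-1: 156 each.
    worker-1: 110+156 = 266 > 140
  lb-2 sheds 136 req/s: no online neighbours, lost.
  worker-2 sheds 146 req/s to cache-1, worker-1: 73 each.
    cache-1: 10+73 = 83 ≤ 90
    worker-1: 266+73 = 339 > 140
Round 3 — worker-1 crashes.
  worker-1 sheds 339 req/s to cache-1: 339 each.
    cache-1: 83+339 = 422 > 90
Round 4 — cache-1 crashes.
  cache-1 sheds 422 req/s: no online neighbours, lost.
No further crashes.

4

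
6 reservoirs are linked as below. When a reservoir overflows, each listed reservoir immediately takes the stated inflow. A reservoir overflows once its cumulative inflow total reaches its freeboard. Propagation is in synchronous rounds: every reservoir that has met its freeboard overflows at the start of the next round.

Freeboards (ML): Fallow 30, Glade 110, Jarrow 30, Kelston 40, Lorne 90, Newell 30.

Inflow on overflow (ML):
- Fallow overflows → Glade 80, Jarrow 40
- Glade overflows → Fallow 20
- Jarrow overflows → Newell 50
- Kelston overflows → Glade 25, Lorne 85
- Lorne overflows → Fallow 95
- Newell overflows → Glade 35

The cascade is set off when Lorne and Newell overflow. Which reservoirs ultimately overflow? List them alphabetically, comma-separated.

Fallow, Glade, Jarrow, Lorne, Newell

Round 1 — Lorne, Newell overflow (initial).
  Fallow: +95 → 95 ≥ 30
  Glade: +35 → 35 < 110
Round 2 — Fallow overflows.
  Glade: +80 → 115 ≥ 110
  Jarrow: +40 → 40 ≥ 30
Round 3 — Glade, Jarrow overflow.
No further overflows.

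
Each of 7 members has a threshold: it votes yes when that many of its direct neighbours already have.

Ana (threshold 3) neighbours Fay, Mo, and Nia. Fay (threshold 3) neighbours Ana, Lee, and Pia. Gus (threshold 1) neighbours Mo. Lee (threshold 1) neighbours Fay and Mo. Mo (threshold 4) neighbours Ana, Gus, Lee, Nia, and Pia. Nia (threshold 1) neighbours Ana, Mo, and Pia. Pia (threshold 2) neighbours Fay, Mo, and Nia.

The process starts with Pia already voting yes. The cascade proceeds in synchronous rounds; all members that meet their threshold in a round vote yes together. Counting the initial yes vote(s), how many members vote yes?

2

Round 1 — Pia votes yes (initial).
Round 2 — checking thresholds:
  Fay: 1 of 3 neighbours < 3, holds.
  Mo: 1 of 5 neighbours < 4, holds.
  Nia: 1 of 3 neighbours ≥ 1, votes yes.
Round 3 — no new yes votes; cascade stops.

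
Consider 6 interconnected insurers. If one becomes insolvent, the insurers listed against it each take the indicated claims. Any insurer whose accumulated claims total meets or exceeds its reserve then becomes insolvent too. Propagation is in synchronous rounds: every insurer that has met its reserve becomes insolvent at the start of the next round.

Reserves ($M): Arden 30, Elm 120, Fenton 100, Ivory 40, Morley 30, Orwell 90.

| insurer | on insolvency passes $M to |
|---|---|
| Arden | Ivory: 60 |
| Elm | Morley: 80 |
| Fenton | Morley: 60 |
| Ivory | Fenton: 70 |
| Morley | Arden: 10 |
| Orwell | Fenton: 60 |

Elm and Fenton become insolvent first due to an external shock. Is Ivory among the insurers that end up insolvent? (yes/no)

Round 1 — Elm, Fenton become insolvent (initial).
  Morley: +80+60 → 140 ≥ 30
Round 2 — Morley becomes insolvent.
  Arden: +10 → 10 < 30
No further insolvencies.

no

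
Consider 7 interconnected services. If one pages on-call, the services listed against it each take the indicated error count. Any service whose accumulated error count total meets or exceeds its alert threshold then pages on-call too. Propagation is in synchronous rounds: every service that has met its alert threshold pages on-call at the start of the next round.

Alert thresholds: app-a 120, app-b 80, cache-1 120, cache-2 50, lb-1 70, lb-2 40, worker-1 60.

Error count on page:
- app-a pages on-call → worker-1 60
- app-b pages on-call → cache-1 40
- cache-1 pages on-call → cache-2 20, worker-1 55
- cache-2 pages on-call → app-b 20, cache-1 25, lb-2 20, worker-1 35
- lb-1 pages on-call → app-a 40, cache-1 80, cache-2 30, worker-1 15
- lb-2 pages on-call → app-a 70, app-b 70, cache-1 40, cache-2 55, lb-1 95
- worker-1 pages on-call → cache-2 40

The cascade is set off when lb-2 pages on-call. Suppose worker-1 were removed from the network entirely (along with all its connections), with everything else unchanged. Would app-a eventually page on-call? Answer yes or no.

With worker-1 removed:
Round 1 — lb-2 pages on-call (initial).
  app-a: +70 → 70 < 120
  app-b: +70 → 70 < 80
  cache-1: +40 → 40 < 120
  cache-2: +55 → 55 ≥ 50
  lb-1: +95 → 95 ≥ 70
Round 2 — cache-2, lb-1 page on-call.
  app-a: +40 → 110 < 120
  app-b: +20 → 90 ≥ 80
  cache-1: +25+80 → 145 ≥ 120
Round 3 — app-b, cache-1 page on-call.
No further pages.

no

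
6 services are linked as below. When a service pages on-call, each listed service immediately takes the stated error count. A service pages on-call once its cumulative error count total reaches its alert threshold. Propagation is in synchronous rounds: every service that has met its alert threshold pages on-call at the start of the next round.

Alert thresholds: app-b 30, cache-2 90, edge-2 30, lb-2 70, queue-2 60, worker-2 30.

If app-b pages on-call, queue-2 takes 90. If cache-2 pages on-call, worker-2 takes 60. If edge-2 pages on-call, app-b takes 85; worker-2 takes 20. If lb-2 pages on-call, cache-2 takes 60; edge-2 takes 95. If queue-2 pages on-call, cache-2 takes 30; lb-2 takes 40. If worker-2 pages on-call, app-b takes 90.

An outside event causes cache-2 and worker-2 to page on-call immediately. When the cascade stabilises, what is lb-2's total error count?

Round 1 — cache-2, worker-2 page on-call (initial).
  app-b: +90 → 90 ≥ 30
Round 2 — app-b pages on-call.
  queue-2: +90 → 90 ≥ 60
Round 3 — queue-2 pages on-call.
  lb-2: +40 → 40 < 70
No further pages.

40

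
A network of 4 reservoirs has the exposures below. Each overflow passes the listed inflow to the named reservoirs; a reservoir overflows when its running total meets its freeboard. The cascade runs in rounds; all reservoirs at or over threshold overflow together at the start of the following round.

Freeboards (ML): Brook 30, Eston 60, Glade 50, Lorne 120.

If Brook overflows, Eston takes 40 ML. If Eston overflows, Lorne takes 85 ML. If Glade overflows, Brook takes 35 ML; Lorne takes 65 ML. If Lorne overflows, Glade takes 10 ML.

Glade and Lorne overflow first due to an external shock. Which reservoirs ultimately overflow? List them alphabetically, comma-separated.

Brook, Glade, Lorne

Round 1 — Glade, Lorne overflow (initial).
  Brook: +35 → 35 ≥ 30
Round 2 — Brook overflows.
  Eston: +40 → 40 < 60
No further overflows.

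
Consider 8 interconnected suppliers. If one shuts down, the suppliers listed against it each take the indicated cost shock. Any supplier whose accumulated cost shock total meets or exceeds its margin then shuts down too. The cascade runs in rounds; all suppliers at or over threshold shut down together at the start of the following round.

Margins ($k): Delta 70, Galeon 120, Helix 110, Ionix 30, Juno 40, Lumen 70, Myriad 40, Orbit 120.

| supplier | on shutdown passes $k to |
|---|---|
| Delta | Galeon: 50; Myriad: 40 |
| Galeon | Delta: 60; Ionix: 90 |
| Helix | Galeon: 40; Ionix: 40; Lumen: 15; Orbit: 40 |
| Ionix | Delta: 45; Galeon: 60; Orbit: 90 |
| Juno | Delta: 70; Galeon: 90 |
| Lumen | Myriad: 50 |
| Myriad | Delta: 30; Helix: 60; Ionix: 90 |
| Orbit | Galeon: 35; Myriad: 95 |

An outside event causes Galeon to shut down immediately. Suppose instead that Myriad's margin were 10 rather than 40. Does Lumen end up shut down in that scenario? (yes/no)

With Myriad's margin at 10:
Round 1 — Galeon shuts down (initial).
  Delta: +60 → 60 < 70
  Ionix: +90 → 90 ≥ 30
Round 2 — Ionix shuts down.
  Delta: +45 → 105 ≥ 70
  Orbit: +90 → 90 < 120
Round 3 — Delta shuts down.
  Myriad: +40 → 40 ≥ 10
Round 4 — Myriad shuts down.
  Helix: +60 → 60 < 110
No further shutdowns.

no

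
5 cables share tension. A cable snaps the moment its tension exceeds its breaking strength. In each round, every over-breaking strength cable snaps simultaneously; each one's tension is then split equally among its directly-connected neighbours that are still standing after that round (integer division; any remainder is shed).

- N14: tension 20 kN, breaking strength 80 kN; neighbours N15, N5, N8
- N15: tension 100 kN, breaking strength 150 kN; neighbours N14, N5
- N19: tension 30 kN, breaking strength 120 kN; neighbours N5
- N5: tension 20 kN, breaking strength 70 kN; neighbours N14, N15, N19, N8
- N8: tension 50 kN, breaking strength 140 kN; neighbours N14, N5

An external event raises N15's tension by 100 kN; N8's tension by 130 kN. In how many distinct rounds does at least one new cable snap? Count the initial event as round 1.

Round 1 — N15 at 200 > 150; N8 at 180 > 140. N15, N8 snap.
  N15 sheds 200 kN to N14, N5: 100 each.
    N14: 20+100 = 120 > 80
    N5: 20+100 = 120 > 70
  N8 sheds 180 kN to N14, N5: 90 each.
    N14: 120+90 = 210 > 80
    N5: 120+90 = 210 > 70
Round 2 — N14, N5 snap.
  N14 sheds 210 kN: no online neighbours, lost.
  N5 sheds 210 kN to N19: 210 each.
    N19: 30+210 = 240 > 120
Round 3 — N19 snaps.
  N19 sheds 240 kN: no online neighbours, lost.
No further breaks.

3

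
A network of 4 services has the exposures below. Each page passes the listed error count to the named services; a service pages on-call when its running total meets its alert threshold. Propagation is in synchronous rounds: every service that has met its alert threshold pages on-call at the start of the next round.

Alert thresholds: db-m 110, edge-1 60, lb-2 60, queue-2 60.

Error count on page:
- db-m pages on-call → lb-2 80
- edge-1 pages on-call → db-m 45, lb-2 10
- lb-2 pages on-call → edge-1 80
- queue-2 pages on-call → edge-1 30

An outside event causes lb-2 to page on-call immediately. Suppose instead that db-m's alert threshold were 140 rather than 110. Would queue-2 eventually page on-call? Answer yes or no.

With db-m's alert threshold at 140:
Round 1 — lb-2 pages on-call (initial).
  edge-1: +80 → 80 ≥ 60
Round 2 — edge-1 pages on-call.
  db-m: +45 → 45 < 140
No further pages.

no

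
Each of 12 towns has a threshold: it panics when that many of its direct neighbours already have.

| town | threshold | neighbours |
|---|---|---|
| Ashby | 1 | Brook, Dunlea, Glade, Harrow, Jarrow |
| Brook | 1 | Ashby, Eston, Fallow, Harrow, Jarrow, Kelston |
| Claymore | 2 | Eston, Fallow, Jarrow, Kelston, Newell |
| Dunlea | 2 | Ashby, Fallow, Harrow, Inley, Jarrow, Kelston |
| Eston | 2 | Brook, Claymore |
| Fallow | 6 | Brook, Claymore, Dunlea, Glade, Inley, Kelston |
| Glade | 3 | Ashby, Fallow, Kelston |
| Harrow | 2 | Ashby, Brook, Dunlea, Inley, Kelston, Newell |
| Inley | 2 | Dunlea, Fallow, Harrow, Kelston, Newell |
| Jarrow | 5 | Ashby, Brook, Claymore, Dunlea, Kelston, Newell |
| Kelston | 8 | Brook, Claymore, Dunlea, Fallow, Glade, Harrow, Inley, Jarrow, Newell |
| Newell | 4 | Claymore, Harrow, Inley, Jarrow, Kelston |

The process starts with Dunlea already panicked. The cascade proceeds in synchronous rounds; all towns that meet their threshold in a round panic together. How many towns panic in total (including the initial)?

5

Round 1 — Dunlea panics (initial).
Round 2 — checking thresholds:
  Ashby: 1 of 5 neighbours ≥ 1, panics.
  Fallow: 1 of 6 neighbours < 6, not yet.
  Harrow: 1 of 6 neighbours < 2, not yet.
  Inley: 1 of 5 neighbours < 2, not yet.
  Jarrow: 1 of 6 neighbours < 5, not yet.
  Kelston: 1 of 9 neighbours < 8, not yet.
Round 3 — checking thresholds:
  Brook: 1 of 6 neighbours ≥ 1, panics.
  Fallow: 1 of 6 neighbours < 6, not yet.
  Glade: 1 of 3 neighbours < 3, not yet.
  Harrow: 2 of 6 neighbours ≥ 2, panics.
  Inley: 1 of 5 neighbours < 2, not yet.
  Jarrow: 2 of 6 neighbours < 5, not yet.
  Kelston: 1 of 9 neighbours < 8, not yet.
Round 4 — checking thresholds:
  Eston: 1 of 2 neighbours < 2, not yet.
  Fallow: 2 of 6 neighbours < 6, not yet.
  Glade: 1 of 3 neighbours < 3, not yet.
  Inley: 2 of 5 neighbours ≥ 2, panics.
  Jarrow: 3 of 6 neighbours < 5, not yet.
  Kelston: 3 of 9 neighbours < 8, not yet.
  Newell: 1 of 5 neighbours < 4, not yet.
Round 5 — no new panics; cascade stops.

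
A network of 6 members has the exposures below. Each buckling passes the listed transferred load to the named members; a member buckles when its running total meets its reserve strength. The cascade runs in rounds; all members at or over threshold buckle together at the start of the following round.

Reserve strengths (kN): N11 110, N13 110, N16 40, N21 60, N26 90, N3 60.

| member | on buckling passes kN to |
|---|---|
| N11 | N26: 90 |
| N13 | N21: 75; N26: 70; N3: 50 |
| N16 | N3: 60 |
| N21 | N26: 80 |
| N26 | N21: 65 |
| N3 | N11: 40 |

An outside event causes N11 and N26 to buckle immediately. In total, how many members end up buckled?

3

Round 1 — N11, N26 buckle (initial).
  N21: +65 → 65 ≥ 60
Round 2 — N21 buckles.
No further bucklings.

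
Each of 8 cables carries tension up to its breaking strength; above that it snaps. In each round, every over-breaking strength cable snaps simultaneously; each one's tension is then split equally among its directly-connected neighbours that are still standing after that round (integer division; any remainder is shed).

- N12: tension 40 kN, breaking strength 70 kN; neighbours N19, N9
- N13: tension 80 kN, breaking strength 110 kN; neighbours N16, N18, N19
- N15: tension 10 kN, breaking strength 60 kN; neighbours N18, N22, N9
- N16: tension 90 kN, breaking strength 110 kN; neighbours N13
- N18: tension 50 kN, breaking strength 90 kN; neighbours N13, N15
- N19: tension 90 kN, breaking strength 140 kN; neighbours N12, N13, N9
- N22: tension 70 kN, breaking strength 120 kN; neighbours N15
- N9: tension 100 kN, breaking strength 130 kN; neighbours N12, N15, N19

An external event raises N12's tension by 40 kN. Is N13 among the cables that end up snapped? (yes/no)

yes

Round 1 — N12 at 80 > 70. N12 snaps.
  N12 sheds 80 kN to N19, N9: 40 each.
    N19: 90+40 = 130 ≤ 140
    N9: 100+40 = 140 > 130
Round 2 — N9 snaps.
  N9 sheds 140 kN to N15, N19: 70 each.
    N15: 10+70 = 80 > 60
    N19: 130+70 = 200 > 140
Round 3 — N15, N19 snap.
  N15 sheds 80 kN to N18, N22: 40 each.
    N18: 50+40 = 90 ≤ 90
    N22: 70+40 = 110 ≤ 120
  N19 sheds 200 kN to N13: 200 each.
    N13: 80+200 = 280 > 110
Round 4 — N13 snaps.
  N13 sheds 280 kN to N16, N18: 140 each.
    N16: 90+140 = 230 > 110
    N18: 90+140 = 230 > 90
Round 5 — N16, N18 snap.
  N16 sheds 230 kN: no online neighbours, lost.
  N18 sheds 230 kN: no online neighbours, lost.
No further breaks.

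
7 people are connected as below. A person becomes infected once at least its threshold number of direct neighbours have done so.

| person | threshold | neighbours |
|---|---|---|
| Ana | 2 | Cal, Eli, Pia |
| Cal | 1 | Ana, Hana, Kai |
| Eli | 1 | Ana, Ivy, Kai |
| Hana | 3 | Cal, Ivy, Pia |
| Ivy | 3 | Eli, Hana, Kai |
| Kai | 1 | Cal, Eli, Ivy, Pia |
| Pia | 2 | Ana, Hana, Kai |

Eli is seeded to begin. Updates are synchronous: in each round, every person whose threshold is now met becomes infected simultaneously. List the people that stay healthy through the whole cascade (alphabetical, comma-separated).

Hana, Ivy

Round 1 — Eli becomes infected (initial).
Round 2 — checking thresholds:
  Ana: 1 of 3 neighbours < 2, holds.
  Ivy: 1 of 3 neighbours < 3, holds.
  Kai: 1 of 4 neighbours ≥ 1, becomes infected.
Round 3 — checking thresholds:
  Ana: 1 of 3 neighbours < 2, holds.
  Cal: 1 of 3 neighbours ≥ 1, becomes infected.
  Ivy: 2 of 3 neighbours < 3, holds.
  Pia: 1 of 3 neighbours < 2, holds.
Round 4 — checking thresholds:
  Ana: 2 of 3 neighbours ≥ 2, becomes infected.
  Hana: 1 of 3 neighbours < 3, holds.
  Ivy: 2 of 3 neighbours < 3, holds.
  Pia: 1 of 3 neighbours < 2, holds.
Round 5 — checking thresholds:
  Hana: 1 of 3 neighbours < 3, holds.
  Ivy: 2 of 3 neighbours < 3, holds.
  Pia: 2 of 3 neighbours ≥ 2, becomes infected.
Round 6 — no new infections; cascade stops.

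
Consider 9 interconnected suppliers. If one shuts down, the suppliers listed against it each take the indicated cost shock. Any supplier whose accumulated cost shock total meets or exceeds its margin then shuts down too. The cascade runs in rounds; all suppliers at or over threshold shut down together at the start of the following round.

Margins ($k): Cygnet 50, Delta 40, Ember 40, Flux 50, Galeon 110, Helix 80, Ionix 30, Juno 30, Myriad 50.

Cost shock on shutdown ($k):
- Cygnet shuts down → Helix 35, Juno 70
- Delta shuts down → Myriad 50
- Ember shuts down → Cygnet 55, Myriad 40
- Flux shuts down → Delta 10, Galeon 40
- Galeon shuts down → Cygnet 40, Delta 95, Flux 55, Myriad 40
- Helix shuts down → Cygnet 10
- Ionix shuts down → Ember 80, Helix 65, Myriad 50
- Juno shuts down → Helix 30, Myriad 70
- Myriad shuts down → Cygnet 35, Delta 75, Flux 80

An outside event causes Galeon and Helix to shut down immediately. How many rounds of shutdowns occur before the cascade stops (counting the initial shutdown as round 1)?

Round 1 — Galeon, Helix shut down (initial).
  Cygnet: +40+10 → 50 ≥ 50
  Delta: +95 → 95 ≥ 40
  Flux: +55 → 55 ≥ 50
  Myriad: +40 → 40 < 50
Round 2 — Cygnet, Delta, Flux shut down.
  Juno: +70 → 70 ≥ 30
  Myriad: +50 → 90 ≥ 50
Round 3 — Juno, Myriad shut down.
No further shutdowns.

3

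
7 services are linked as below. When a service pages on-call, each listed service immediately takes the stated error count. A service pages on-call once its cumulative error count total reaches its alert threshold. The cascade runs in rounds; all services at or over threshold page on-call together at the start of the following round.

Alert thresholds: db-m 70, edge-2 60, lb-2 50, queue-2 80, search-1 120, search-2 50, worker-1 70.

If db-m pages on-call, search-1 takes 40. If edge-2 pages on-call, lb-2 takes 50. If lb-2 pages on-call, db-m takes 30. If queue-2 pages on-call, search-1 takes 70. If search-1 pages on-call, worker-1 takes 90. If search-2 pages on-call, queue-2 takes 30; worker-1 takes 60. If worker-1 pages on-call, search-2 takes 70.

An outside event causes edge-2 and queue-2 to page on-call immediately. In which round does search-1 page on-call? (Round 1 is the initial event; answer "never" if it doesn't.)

never

Round 1 — edge-2, queue-2 page on-call (initial).
  lb-2: +50 → 50 ≥ 50
  search-1: +70 → 70 < 120
Round 2 — lb-2 pages on-call.
  db-m: +30 → 30 < 70
No further pages.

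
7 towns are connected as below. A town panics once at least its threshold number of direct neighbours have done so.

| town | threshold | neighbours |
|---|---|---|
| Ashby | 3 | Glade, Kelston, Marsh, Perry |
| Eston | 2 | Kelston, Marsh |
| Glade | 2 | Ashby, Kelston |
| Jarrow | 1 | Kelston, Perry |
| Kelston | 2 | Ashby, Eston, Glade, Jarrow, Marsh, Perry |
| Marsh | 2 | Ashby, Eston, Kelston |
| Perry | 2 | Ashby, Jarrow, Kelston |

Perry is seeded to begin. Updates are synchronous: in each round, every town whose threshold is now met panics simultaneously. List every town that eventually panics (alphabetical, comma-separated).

Jarrow, Kelston, Perry

Round 1 — Perry panics (initial).
Round 2 — checking thresholds:
  Ashby: 1 of 4 neighbours < 3, holds.
  Jarrow: 1 of 2 neighbours ≥ 1, panics.
  Kelston: 1 of 6 neighbours < 2, holds.
Round 3 — checking thresholds:
  Ashby: 1 of 4 neighbours < 3, holds.
  Kelston: 2 of 6 neighbours ≥ 2, panics.
Round 4 — no new panics; cascade stops.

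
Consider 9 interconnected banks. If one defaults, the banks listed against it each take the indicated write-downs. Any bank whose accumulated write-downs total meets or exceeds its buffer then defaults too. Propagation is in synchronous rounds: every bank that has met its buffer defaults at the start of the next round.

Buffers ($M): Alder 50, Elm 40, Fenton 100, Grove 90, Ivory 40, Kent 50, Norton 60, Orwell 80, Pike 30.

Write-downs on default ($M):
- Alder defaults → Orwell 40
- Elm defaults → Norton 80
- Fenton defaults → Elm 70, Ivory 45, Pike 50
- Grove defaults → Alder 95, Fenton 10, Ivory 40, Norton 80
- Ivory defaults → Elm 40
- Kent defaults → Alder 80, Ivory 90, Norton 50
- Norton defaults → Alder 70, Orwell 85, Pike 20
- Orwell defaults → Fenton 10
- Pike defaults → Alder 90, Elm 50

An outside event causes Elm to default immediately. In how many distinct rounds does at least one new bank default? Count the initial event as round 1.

Round 1 — Elm defaults (initial).
  Norton: +80 → 80 ≥ 60
Round 2 — Norton defaults.
  Alder: +70 → 70 ≥ 50
  Orwell: +85 → 85 ≥ 80
  Pike: +20 → 20 < 30
Round 3 — Alder, Orwell default.
  Fenton: +10 → 10 < 100
No further defaults.

3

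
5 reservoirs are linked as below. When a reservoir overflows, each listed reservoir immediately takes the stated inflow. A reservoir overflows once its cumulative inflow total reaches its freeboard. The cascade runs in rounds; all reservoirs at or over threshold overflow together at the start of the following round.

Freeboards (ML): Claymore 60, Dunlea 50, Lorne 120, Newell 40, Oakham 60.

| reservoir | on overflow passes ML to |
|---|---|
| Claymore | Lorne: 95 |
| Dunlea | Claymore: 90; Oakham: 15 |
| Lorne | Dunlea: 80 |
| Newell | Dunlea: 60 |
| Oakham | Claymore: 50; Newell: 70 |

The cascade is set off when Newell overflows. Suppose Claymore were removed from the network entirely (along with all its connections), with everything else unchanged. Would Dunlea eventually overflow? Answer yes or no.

yes

With Claymore removed:
Round 1 — Newell overflows (initial).
  Dunlea: +60 → 60 ≥ 50
Round 2 — Dunlea overflows.
  Oakham: +15 → 15 < 60
No further overflows.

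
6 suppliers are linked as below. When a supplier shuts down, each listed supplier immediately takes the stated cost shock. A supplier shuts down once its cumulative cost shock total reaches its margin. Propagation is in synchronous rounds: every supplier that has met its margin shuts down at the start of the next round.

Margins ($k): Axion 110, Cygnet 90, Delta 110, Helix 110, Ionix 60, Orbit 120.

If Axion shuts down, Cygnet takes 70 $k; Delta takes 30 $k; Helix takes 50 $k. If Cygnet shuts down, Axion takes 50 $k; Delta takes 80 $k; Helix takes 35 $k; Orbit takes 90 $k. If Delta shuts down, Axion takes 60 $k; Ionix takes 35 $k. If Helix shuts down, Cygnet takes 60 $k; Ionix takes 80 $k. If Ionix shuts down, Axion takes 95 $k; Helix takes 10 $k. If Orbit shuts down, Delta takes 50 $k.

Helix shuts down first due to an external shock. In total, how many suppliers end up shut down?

2

Round 1 — Helix shuts down (initial).
  Cygnet: +60 → 60 < 90
  Ionix: +80 → 80 ≥ 60
Round 2 — Ionix shuts down.
  Axion: +95 → 95 < 110
No further shutdowns.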